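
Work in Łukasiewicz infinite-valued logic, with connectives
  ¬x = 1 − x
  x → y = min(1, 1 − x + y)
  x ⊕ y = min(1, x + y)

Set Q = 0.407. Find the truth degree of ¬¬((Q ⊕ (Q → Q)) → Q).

0.407

Q → Q = min(1, 1 − 0.407 + 0.407) = min(1, 1.000) = 1.000
Q ⊕ (Q → Q) = min(1, 0.407 + 1.000) = min(1, 1.407) = 1.000
(Q ⊕ (Q → Q)) → Q = min(1, 1 − 1.000 + 0.407) = min(1, 0.407) = 0.407
¬((Q ⊕ (Q → Q)) → Q) = 1 − 0.407 = 0.593
¬¬((Q ⊕ (Q → Q)) → Q) = 1 − 0.593 = 0.407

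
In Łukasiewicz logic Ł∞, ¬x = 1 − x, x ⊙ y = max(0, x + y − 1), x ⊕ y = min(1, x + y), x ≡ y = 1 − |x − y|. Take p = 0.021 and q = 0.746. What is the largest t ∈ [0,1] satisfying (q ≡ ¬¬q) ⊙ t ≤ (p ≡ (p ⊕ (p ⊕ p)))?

0.958

¬q = 1 − 0.746 = 0.254
¬¬q = 1 − 0.254 = 0.746
q ≡ ¬¬q = 1 − |0.746 − 0.746| = 1 − 0.000 = 1.000
So the left factor is q ≡ ¬¬q = 1.000.
p ⊕ p = min(1, 0.021 + 0.021) = min(1, 0.042) = 0.042
p ⊕ (p ⊕ p) = min(1, 0.021 + 0.042) = min(1, 0.063) = 0.063
p ≡ (p ⊕ (p ⊕ p)) = 1 − |0.021 − 0.063| = 1 − 0.042 = 0.958
So the right-hand bound is p ≡ (p ⊕ (p ⊕ p)) = 0.958.
The residuum of the Łukasiewicz t-norm gives the supremum: min(1, 1 − 1.000 + 0.958).
1 − 1.000 + 0.958 = 0.958, so t = min(1, 0.958) = 0.958.
Check: 1.000 ⊙ 0.958 = max(0, 0.958) = 0.958 ≤ 0.958.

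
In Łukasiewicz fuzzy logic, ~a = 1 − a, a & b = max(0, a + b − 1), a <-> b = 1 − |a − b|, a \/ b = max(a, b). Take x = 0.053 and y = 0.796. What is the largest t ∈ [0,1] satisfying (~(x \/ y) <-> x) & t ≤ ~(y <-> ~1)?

0.947

x \/ y = max(0.053, 0.796) = 0.796
~(x \/ y) = 1 − 0.796 = 0.204
~(x \/ y) <-> x = 1 − |0.204 − 0.053| = 1 − 0.151 = 0.849
So the left factor is ~(x \/ y) <-> x = 0.849.
~1 = 1 − 1.000 = 0.000
y <-> ~1 = 1 − |0.796 − 0.000| = 1 − 0.796 = 0.204
~(y <-> ~1) = 1 − 0.204 = 0.796
So the right-hand bound is ~(y <-> ~1) = 0.796.
The residuum of the Łukasiewicz t-norm gives the supremum: min(1, 1 − 0.849 + 0.796).
1 − 0.849 + 0.796 = 0.947, so t = min(1, 0.947) = 0.947.
Check: 0.849 & 0.947 = max(0, 0.796) = 0.796 ≤ 0.796.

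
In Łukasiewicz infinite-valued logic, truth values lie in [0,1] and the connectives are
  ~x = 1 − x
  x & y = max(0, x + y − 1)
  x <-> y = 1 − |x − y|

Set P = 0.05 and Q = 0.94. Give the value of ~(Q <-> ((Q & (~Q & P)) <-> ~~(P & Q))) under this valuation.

0.06

~Q = 1 − 0.94 = 0.06
~Q & P = max(0, 0.06 + 0.05 − 1) = max(0, -0.89) = 0.00
Q & (~Q & P) = max(0, 0.94 + 0.00 − 1) = max(0, -0.06) = 0.00
P & Q = max(0, 0.05 + 0.94 − 1) = max(0, -0.01) = 0.00
~(P & Q) = 1 − 0.00 = 1.00
~~(P & Q) = 1 − 1.00 = 0.00
(Q & (~Q & P)) <-> ~~(P & Q) = 1 − |0.00 − 0.00| = 1 − 0.00 = 1.00
Q <-> ((Q & (~Q & P)) <-> ~~(P & Q)) = 1 − |0.94 − 1.00| = 1 − 0.06 = 0.94
~(Q <-> ((Q & (~Q & P)) <-> ~~(P & Q))) = 1 − 0.94 = 0.06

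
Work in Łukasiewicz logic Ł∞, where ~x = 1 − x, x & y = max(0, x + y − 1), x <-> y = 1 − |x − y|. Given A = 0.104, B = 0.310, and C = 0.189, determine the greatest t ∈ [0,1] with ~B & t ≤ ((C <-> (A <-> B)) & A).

~B = 1 − 0.310 = 0.690
So the left factor is ~B = 0.690.
A <-> B = 1 − |0.104 − 0.310| = 1 − 0.206 = 0.794
C <-> (A <-> B) = 1 − |0.189 − 0.794| = 1 − 0.605 = 0.395
(C <-> (A <-> B)) & A = max(0, 0.395 + 0.104 − 1) = max(0, -0.501) = 0.000
So the right-hand bound is (C <-> (A <-> B)) & A = 0.000.
The residuum of the Łukasiewicz t-norm gives the supremum: min(1, 1 − 0.690 + 0.000).
1 − 0.690 + 0.000 = 0.310, so t = min(1, 0.310) = 0.310.
Check: 0.690 & 0.310 = max(0, 0.000) = 0.000 ≤ 0.000.

0.310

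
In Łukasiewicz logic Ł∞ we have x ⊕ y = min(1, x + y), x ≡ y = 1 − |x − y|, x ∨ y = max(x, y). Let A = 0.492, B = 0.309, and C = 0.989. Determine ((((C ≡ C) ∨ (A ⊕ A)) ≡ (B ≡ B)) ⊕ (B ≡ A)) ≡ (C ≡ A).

C ≡ C = 1 − |0.989 − 0.989| = 1 − 0.000 = 1.000
A ⊕ A = min(1, 0.492 + 0.492) = min(1, 0.984) = 0.984
(C ≡ C) ∨ (A ⊕ A) = max(1.000, 0.984) = 1.000
B ≡ B = 1 − |0.309 − 0.309| = 1 − 0.000 = 1.000
((C ≡ C) ∨ (A ⊕ A)) ≡ (B ≡ B) = 1 − |1.000 − 1.000| = 1 − 0.000 = 1.000
B ≡ A = 1 − |0.309 − 0.492| = 1 − 0.183 = 0.817
(((C ≡ C) ∨ (A ⊕ A)) ≡ (B ≡ B)) ⊕ (B ≡ A) = min(1, 1.000 + 0.817) = min(1, 1.817) = 1.000
C ≡ A = 1 − |0.989 − 0.492| = 1 − 0.497 = 0.503
((((C ≡ C) ∨ (A ⊕ A)) ≡ (B ≡ B)) ⊕ (B ≡ A)) ≡ (C ≡ A) = 1 − |1.000 − 0.503| = 1 − 0.497 = 0.503

0.503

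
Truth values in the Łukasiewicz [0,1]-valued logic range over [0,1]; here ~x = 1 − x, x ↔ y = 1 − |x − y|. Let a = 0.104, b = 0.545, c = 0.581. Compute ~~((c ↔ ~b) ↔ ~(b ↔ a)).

~b = 1 − 0.545 = 0.455
c ↔ ~b = 1 − |0.581 − 0.455| = 1 − 0.126 = 0.874
b ↔ a = 1 − |0.545 − 0.104| = 1 − 0.441 = 0.559
~(b ↔ a) = 1 − 0.559 = 0.441
(c ↔ ~b) ↔ ~(b ↔ a) = 1 − |0.874 − 0.441| = 1 − 0.433 = 0.567
~((c ↔ ~b) ↔ ~(b ↔ a)) = 1 − 0.567 = 0.433
~~((c ↔ ~b) ↔ ~(b ↔ a)) = 1 − 0.433 = 0.567

0.567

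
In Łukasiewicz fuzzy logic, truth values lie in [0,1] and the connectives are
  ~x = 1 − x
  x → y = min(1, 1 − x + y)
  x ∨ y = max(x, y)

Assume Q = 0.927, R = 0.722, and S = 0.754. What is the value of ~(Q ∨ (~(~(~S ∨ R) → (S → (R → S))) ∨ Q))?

0.073

~S = 1 − 0.754 = 0.246
~S ∨ R = max(0.246, 0.722) = 0.722
~(~S ∨ R) = 1 − 0.722 = 0.278
R → S = min(1, 1 − 0.722 + 0.754) = min(1, 1.032) = 1.000
S → (R → S) = min(1, 1 − 0.754 + 1.000) = min(1, 1.246) = 1.000
~(~S ∨ R) → (S → (R → S)) = min(1, 1 − 0.278 + 1.000) = min(1, 1.722) = 1.000
~(~(~S ∨ R) → (S → (R → S))) = 1 − 1.000 = 0.000
~(~(~S ∨ R) → (S → (R → S))) ∨ Q = max(0.000, 0.927) = 0.927
Q ∨ (~(~(~S ∨ R) → (S → (R → S))) ∨ Q) = max(0.927, 0.927) = 0.927
~(Q ∨ (~(~(~S ∨ R) → (S → (R → S))) ∨ Q)) = 1 − 0.927 = 0.073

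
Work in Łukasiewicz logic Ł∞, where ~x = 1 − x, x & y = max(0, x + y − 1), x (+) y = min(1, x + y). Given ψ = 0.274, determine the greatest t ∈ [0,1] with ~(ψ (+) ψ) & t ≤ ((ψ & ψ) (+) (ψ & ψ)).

ψ (+) ψ = min(1, 0.274 + 0.274) = min(1, 0.548) = 0.548
~(ψ (+) ψ) = 1 − 0.548 = 0.452
So the left factor is ~(ψ (+) ψ) = 0.452.
ψ & ψ = max(0, 0.274 + 0.274 − 1) = max(0, -0.452) = 0.000
(ψ & ψ) (+) (ψ & ψ) = min(1, 0.000 + 0.000) = min(1, 0.000) = 0.000
So the right-hand bound is (ψ & ψ) (+) (ψ & ψ) = 0.000.
The residuum of the Łukasiewicz t-norm gives the supremum: min(1, 1 − 0.452 + 0.000).
1 − 0.452 + 0.000 = 0.548, so t = min(1, 0.548) = 0.548.
Check: 0.452 & 0.548 = max(0, 0.000) = 0.000 ≤ 0.000.

0.548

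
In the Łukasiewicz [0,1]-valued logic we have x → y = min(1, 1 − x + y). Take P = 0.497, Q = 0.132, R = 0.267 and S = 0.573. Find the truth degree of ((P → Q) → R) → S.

P → Q = min(1, 1 − 0.497 + 0.132) = min(1, 0.635) = 0.635
(P → Q) → R = min(1, 1 − 0.635 + 0.267) = min(1, 0.632) = 0.632
((P → Q) → R) → S = min(1, 1 − 0.632 + 0.573) = min(1, 0.941) = 0.941

0.941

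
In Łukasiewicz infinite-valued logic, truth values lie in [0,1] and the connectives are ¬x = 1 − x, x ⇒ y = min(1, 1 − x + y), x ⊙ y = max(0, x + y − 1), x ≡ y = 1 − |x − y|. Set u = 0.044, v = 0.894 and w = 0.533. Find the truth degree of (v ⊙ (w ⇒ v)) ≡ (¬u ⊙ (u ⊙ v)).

w ⇒ v = min(1, 1 − 0.533 + 0.894) = min(1, 1.361) = 1.000
v ⊙ (w ⇒ v) = max(0, 0.894 + 1.000 − 1) = max(0, 0.894) = 0.894
¬u = 1 − 0.044 = 0.956
u ⊙ v = max(0, 0.044 + 0.894 − 1) = max(0, -0.062) = 0.000
¬u ⊙ (u ⊙ v) = max(0, 0.956 + 0.000 − 1) = max(0, -0.044) = 0.000
(v ⊙ (w ⇒ v)) ≡ (¬u ⊙ (u ⊙ v)) = 1 − |0.894 − 0.000| = 1 − 0.894 = 0.106

0.106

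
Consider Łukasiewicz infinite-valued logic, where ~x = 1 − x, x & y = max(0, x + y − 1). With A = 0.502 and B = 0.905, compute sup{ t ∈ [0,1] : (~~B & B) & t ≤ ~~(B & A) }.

0.597

~B = 1 − 0.905 = 0.095
~~B = 1 − 0.095 = 0.905
~~B & B = max(0, 0.905 + 0.905 − 1) = max(0, 0.810) = 0.810
So the left factor is ~~B & B = 0.810.
B & A = max(0, 0.905 + 0.502 − 1) = max(0, 0.407) = 0.407
~(B & A) = 1 − 0.407 = 0.593
~~(B & A) = 1 − 0.593 = 0.407
So the right-hand bound is ~~(B & A) = 0.407.
The residuum of the Łukasiewicz t-norm gives the supremum: min(1, 1 − 0.810 + 0.407).
1 − 0.810 + 0.407 = 0.597, so t = min(1, 0.597) = 0.597.
Check: 0.810 & 0.597 = max(0, 0.407) = 0.407 ≤ 0.407.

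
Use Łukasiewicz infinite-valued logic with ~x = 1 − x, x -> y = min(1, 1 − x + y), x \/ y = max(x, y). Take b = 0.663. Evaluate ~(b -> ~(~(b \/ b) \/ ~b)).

0.000

b \/ b = max(0.663, 0.663) = 0.663
~(b \/ b) = 1 − 0.663 = 0.337
~b = 1 − 0.663 = 0.337
~(b \/ b) \/ ~b = max(0.337, 0.337) = 0.337
~(~(b \/ b) \/ ~b) = 1 − 0.337 = 0.663
b -> ~(~(b \/ b) \/ ~b) = min(1, 1 − 0.663 + 0.663) = min(1, 1.000) = 1.000
~(b -> ~(~(b \/ b) \/ ~b)) = 1 − 1.000 = 0.000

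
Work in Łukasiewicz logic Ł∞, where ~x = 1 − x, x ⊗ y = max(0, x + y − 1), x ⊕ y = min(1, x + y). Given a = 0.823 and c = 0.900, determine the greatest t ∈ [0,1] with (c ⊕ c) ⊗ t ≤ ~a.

c ⊕ c = min(1, 0.900 + 0.900) = min(1, 1.800) = 1.000
So the left factor is c ⊕ c = 1.000.
~a = 1 − 0.823 = 0.177
So the right-hand bound is ~a = 0.177.
The residuum of the Łukasiewicz t-norm gives the supremum: min(1, 1 − 1.000 + 0.177).
1 − 1.000 + 0.177 = 0.177, so t = min(1, 0.177) = 0.177.
Check: 1.000 ⊗ 0.177 = max(0, 0.177) = 0.177 ≤ 0.177.

0.177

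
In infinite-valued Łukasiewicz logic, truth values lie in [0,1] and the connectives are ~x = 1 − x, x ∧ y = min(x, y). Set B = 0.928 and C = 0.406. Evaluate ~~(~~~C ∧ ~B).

~C = 1 − 0.406 = 0.594
~~C = 1 − 0.594 = 0.406
~~~C = 1 − 0.406 = 0.594
~B = 1 − 0.928 = 0.072
~~~C ∧ ~B = min(0.594, 0.072) = 0.072
~(~~~C ∧ ~B) = 1 − 0.072 = 0.928
~~(~~~C ∧ ~B) = 1 − 0.928 = 0.072

0.072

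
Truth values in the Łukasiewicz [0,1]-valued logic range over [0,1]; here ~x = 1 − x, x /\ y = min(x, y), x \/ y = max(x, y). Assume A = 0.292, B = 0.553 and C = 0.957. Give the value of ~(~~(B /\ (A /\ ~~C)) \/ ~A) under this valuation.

~C = 1 − 0.957 = 0.043
~~C = 1 − 0.043 = 0.957
A /\ ~~C = min(0.292, 0.957) = 0.292
B /\ (A /\ ~~C) = min(0.553, 0.292) = 0.292
~(B /\ (A /\ ~~C)) = 1 − 0.292 = 0.708
~~(B /\ (A /\ ~~C)) = 1 − 0.708 = 0.292
~A = 1 − 0.292 = 0.708
~~(B /\ (A /\ ~~C)) \/ ~A = max(0.292, 0.708) = 0.708
~(~~(B /\ (A /\ ~~C)) \/ ~A) = 1 − 0.708 = 0.292

0.292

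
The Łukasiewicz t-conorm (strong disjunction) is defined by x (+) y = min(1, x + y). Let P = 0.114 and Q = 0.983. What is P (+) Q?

1.000

P (+) Q = min(1, 0.114 + 0.983) = min(1, 1.097) = 1.000
For comparison, the Gödel t-conorm max(x, y) would give 0.983.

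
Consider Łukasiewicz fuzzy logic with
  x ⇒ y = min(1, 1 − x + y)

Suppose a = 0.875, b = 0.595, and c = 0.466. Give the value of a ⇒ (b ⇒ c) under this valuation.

0.996

b ⇒ c = min(1, 1 − 0.595 + 0.466) = min(1, 0.871) = 0.871
a ⇒ (b ⇒ c) = min(1, 1 − 0.875 + 0.871) = min(1, 0.996) = 0.996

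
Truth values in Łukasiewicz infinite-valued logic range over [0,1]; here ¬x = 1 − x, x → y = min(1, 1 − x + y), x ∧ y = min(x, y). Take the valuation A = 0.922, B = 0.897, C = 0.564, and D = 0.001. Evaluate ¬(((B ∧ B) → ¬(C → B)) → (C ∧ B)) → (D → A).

1.000

B ∧ B = min(0.897, 0.897) = 0.897
C → B = min(1, 1 − 0.564 + 0.897) = min(1, 1.333) = 1.000
¬(C → B) = 1 − 1.000 = 0.000
(B ∧ B) → ¬(C → B) = min(1, 1 − 0.897 + 0.000) = min(1, 0.103) = 0.103
C ∧ B = min(0.564, 0.897) = 0.564
((B ∧ B) → ¬(C → B)) → (C ∧ B) = min(1, 1 − 0.103 + 0.564) = min(1, 1.461) = 1.000
¬(((B ∧ B) → ¬(C → B)) → (C ∧ B)) = 1 − 1.000 = 0.000
D → A = min(1, 1 − 0.001 + 0.922) = min(1, 1.921) = 1.000
¬(((B ∧ B) → ¬(C → B)) → (C ∧ B)) → (D → A) = min(1, 1 − 0.000 + 1.000) = min(1, 2.000) = 1.000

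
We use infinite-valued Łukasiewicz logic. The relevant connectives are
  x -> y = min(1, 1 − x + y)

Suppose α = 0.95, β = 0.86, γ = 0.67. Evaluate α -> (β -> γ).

β -> γ = min(1, 1 − 0.86 + 0.67) = min(1, 0.81) = 0.81
α -> (β -> γ) = min(1, 1 − 0.95 + 0.81) = min(1, 0.86) = 0.86

0.86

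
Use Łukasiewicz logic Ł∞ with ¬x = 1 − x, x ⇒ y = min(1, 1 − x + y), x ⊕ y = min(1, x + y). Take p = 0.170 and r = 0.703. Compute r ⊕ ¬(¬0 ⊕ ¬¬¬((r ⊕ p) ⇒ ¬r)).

¬0 = 1 − 0.000 = 1.000
r ⊕ p = min(1, 0.703 + 0.170) = min(1, 0.873) = 0.873
¬r = 1 − 0.703 = 0.297
(r ⊕ p) ⇒ ¬r = min(1, 1 − 0.873 + 0.297) = min(1, 0.424) = 0.424
¬((r ⊕ p) ⇒ ¬r) = 1 − 0.424 = 0.576
¬¬((r ⊕ p) ⇒ ¬r) = 1 − 0.576 = 0.424
¬¬¬((r ⊕ p) ⇒ ¬r) = 1 − 0.424 = 0.576
¬0 ⊕ ¬¬¬((r ⊕ p) ⇒ ¬r) = min(1, 1.000 + 0.576) = min(1, 1.576) = 1.000
¬(¬0 ⊕ ¬¬¬((r ⊕ p) ⇒ ¬r)) = 1 − 1.000 = 0.000
r ⊕ ¬(¬0 ⊕ ¬¬¬((r ⊕ p) ⇒ ¬r)) = min(1, 0.703 + 0.000) = min(1, 0.703) = 0.703

0.703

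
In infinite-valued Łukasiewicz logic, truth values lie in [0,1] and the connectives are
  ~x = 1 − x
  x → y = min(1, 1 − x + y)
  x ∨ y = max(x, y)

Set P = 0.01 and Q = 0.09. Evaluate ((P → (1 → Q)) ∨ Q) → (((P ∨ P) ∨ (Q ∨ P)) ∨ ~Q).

0.91

1 → Q = min(1, 1 − 1.00 + 0.09) = min(1, 0.09) = 0.09
P → (1 → Q) = min(1, 1 − 0.01 + 0.09) = min(1, 1.08) = 1.00
(P → (1 → Q)) ∨ Q = max(1.00, 0.09) = 1.00
P ∨ P = max(0.01, 0.01) = 0.01
Q ∨ P = max(0.09, 0.01) = 0.09
(P ∨ P) ∨ (Q ∨ P) = max(0.01, 0.09) = 0.09
~Q = 1 − 0.09 = 0.91
((P ∨ P) ∨ (Q ∨ P)) ∨ ~Q = max(0.09, 0.91) = 0.91
((P → (1 → Q)) ∨ Q) → (((P ∨ P) ∨ (Q ∨ P)) ∨ ~Q) = min(1, 1 − 1.00 + 0.91) = min(1, 0.91) = 0.91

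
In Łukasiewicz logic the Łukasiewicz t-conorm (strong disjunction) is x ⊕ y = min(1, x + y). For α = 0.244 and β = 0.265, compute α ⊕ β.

α ⊕ β = min(1, 0.244 + 0.265) = min(1, 0.509) = 0.509
For comparison, the Gödel t-conorm max(x, y) would give 0.265.

0.509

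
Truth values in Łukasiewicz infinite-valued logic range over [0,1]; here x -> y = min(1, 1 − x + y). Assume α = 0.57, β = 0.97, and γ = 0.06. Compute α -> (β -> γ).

0.52

β -> γ = min(1, 1 − 0.97 + 0.06) = min(1, 0.09) = 0.09
α -> (β -> γ) = min(1, 1 − 0.57 + 0.09) = min(1, 0.52) = 0.52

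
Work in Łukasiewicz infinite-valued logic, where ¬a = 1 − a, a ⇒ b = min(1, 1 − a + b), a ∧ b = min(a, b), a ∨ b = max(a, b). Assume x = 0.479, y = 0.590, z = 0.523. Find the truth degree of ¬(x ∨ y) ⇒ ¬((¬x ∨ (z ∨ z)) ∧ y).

1.000

x ∨ y = max(0.479, 0.590) = 0.590
¬(x ∨ y) = 1 − 0.590 = 0.410
¬x = 1 − 0.479 = 0.521
z ∨ z = max(0.523, 0.523) = 0.523
¬x ∨ (z ∨ z) = max(0.521, 0.523) = 0.523
(¬x ∨ (z ∨ z)) ∧ y = min(0.523, 0.590) = 0.523
¬((¬x ∨ (z ∨ z)) ∧ y) = 1 − 0.523 = 0.477
¬(x ∨ y) ⇒ ¬((¬x ∨ (z ∨ z)) ∧ y) = min(1, 1 − 0.410 + 0.477) = min(1, 1.067) = 1.000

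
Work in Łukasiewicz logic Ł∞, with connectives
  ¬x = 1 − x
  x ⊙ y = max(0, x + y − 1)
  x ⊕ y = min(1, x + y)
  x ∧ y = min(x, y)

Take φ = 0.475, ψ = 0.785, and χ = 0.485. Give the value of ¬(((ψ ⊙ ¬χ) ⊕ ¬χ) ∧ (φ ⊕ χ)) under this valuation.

0.185

¬χ = 1 − 0.485 = 0.515
ψ ⊙ ¬χ = max(0, 0.785 + 0.515 − 1) = max(0, 0.300) = 0.300
(ψ ⊙ ¬χ) ⊕ ¬χ = min(1, 0.300 + 0.515) = min(1, 0.815) = 0.815
φ ⊕ χ = min(1, 0.475 + 0.485) = min(1, 0.960) = 0.960
((ψ ⊙ ¬χ) ⊕ ¬χ) ∧ (φ ⊕ χ) = min(0.815, 0.960) = 0.815
¬(((ψ ⊙ ¬χ) ⊕ ¬χ) ∧ (φ ⊕ χ)) = 1 − 0.815 = 0.185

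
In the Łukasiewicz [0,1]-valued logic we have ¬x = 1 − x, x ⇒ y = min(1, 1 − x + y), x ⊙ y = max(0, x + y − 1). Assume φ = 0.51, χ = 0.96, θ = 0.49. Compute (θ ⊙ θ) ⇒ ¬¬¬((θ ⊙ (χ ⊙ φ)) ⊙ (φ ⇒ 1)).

1.00

θ ⊙ θ = max(0, 0.49 + 0.49 − 1) = max(0, -0.02) = 0.00
χ ⊙ φ = max(0, 0.96 + 0.51 − 1) = max(0, 0.47) = 0.47
θ ⊙ (χ ⊙ φ) = max(0, 0.49 + 0.47 − 1) = max(0, -0.04) = 0.00
φ ⇒ 1 = min(1, 1 − 0.51 + 1.00) = min(1, 1.49) = 1.00
(θ ⊙ (χ ⊙ φ)) ⊙ (φ ⇒ 1) = max(0, 0.00 + 1.00 − 1) = max(0, 0.00) = 0.00
¬((θ ⊙ (χ ⊙ φ)) ⊙ (φ ⇒ 1)) = 1 − 0.00 = 1.00
¬¬((θ ⊙ (χ ⊙ φ)) ⊙ (φ ⇒ 1)) = 1 − 1.00 = 0.00
¬¬¬((θ ⊙ (χ ⊙ φ)) ⊙ (φ ⇒ 1)) = 1 − 0.00 = 1.00
(θ ⊙ θ) ⇒ ¬¬¬((θ ⊙ (χ ⊙ φ)) ⊙ (φ ⇒ 1)) = min(1, 1 − 0.00 + 1.00) = min(1, 2.00) = 1.00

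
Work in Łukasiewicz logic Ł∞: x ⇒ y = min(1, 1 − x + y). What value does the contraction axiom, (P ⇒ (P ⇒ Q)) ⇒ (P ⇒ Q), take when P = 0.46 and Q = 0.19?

P ⇒ Q = min(1, 1 − 0.46 + 0.19) = min(1, 0.73) = 0.73
P ⇒ (P ⇒ Q) = min(1, 1 − 0.46 + 0.73) = min(1, 1.27) = 1.00
(P ⇒ (P ⇒ Q)) ⇒ (P ⇒ Q) = min(1, 1 − 1.00 + 0.73) = min(1, 0.73) = 0.73
(The value 0.73 < 1 shows this instance is not satisfied; fails in Ł∞ (the t-norm is not idempotent).)

0.73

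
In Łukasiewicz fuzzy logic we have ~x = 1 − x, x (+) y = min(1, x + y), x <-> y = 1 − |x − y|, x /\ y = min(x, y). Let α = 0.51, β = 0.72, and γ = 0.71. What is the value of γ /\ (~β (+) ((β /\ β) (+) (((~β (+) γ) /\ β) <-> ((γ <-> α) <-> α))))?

~β = 1 − 0.72 = 0.28
β /\ β = min(0.72, 0.72) = 0.72
~β (+) γ = min(1, 0.28 + 0.71) = min(1, 0.99) = 0.99
(~β (+) γ) /\ β = min(0.99, 0.72) = 0.72
γ <-> α = 1 − |0.71 − 0.51| = 1 − 0.20 = 0.80
(γ <-> α) <-> α = 1 − |0.80 − 0.51| = 1 − 0.29 = 0.71
((~β (+) γ) /\ β) <-> ((γ <-> α) <-> α) = 1 − |0.72 − 0.71| = 1 − 0.01 = 0.99
(β /\ β) (+) (((~β (+) γ) /\ β) <-> ((γ <-> α) <-> α)) = min(1, 0.72 + 0.99) = min(1, 1.71) = 1.00
~β (+) ((β /\ β) (+) (((~β (+) γ) /\ β) <-> ((γ <-> α) <-> α))) = min(1, 0.28 + 1.00) = min(1, 1.28) = 1.00
γ /\ (~β (+) ((β /\ β) (+) (((~β (+) γ) /\ β) <-> ((γ <-> α) <-> α)))) = min(0.71, 1.00) = 0.71

0.71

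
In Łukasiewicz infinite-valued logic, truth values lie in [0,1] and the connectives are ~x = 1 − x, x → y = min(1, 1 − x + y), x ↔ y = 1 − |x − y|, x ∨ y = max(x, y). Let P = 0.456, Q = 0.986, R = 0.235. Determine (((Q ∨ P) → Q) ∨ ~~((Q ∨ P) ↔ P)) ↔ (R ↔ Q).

0.249

Q ∨ P = max(0.986, 0.456) = 0.986
(Q ∨ P) → Q = min(1, 1 − 0.986 + 0.986) = min(1, 1.000) = 1.000
(Q ∨ P) ↔ P = 1 − |0.986 − 0.456| = 1 − 0.530 = 0.470
~((Q ∨ P) ↔ P) = 1 − 0.470 = 0.530
~~((Q ∨ P) ↔ P) = 1 − 0.530 = 0.470
((Q ∨ P) → Q) ∨ ~~((Q ∨ P) ↔ P) = max(1.000, 0.470) = 1.000
R ↔ Q = 1 − |0.235 − 0.986| = 1 − 0.751 = 0.249
(((Q ∨ P) → Q) ∨ ~~((Q ∨ P) ↔ P)) ↔ (R ↔ Q) = 1 − |1.000 − 0.249| = 1 − 0.751 = 0.249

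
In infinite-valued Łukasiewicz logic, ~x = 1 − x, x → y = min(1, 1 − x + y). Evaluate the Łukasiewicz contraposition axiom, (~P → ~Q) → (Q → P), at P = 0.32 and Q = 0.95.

~P = 1 − 0.32 = 0.68
~Q = 1 − 0.95 = 0.05
~P → ~Q = min(1, 1 − 0.68 + 0.05) = min(1, 0.37) = 0.37
Q → P = min(1, 1 − 0.95 + 0.32) = min(1, 0.37) = 0.37
(~P → ~Q) → (Q → P) = min(1, 1 − 0.37 + 0.37) = min(1, 1.00) = 1.00
(As expected: an axiom of Ł∞, always 1.)

1.00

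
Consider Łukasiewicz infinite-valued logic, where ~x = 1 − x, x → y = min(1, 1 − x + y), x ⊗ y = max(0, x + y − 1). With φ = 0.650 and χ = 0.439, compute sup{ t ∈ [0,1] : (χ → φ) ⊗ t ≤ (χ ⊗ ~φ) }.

0.000

χ → φ = min(1, 1 − 0.439 + 0.650) = min(1, 1.211) = 1.000
So the left factor is χ → φ = 1.000.
~φ = 1 − 0.650 = 0.350
χ ⊗ ~φ = max(0, 0.439 + 0.350 − 1) = max(0, -0.211) = 0.000
So the right-hand bound is χ ⊗ ~φ = 0.000.
The residuum of the Łukasiewicz t-norm gives the supremum: min(1, 1 − 1.000 + 0.000).
1 − 1.000 + 0.000 = 0.000, so t = min(1, 0.000) = 0.000.
Check: 1.000 ⊗ 0.000 = max(0, 0.000) = 0.000 ≤ 0.000.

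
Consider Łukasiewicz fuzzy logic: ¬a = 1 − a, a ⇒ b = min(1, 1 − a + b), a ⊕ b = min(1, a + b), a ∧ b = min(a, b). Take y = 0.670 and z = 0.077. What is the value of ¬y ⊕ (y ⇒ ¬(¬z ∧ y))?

¬y = 1 − 0.670 = 0.330
¬z = 1 − 0.077 = 0.923
¬z ∧ y = min(0.923, 0.670) = 0.670
¬(¬z ∧ y) = 1 − 0.670 = 0.330
y ⇒ ¬(¬z ∧ y) = min(1, 1 − 0.670 + 0.330) = min(1, 0.660) = 0.660
¬y ⊕ (y ⇒ ¬(¬z ∧ y)) = min(1, 0.330 + 0.660) = min(1, 0.990) = 0.990

0.990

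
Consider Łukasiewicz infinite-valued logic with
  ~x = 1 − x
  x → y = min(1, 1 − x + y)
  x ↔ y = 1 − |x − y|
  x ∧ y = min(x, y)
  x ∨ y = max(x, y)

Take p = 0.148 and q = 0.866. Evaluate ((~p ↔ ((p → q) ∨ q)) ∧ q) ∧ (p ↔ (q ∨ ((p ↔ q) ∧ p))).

~p = 1 − 0.148 = 0.852
p → q = min(1, 1 − 0.148 + 0.866) = min(1, 1.718) = 1.000
(p → q) ∨ q = max(1.000, 0.866) = 1.000
~p ↔ ((p → q) ∨ q) = 1 − |0.852 − 1.000| = 1 − 0.148 = 0.852
(~p ↔ ((p → q) ∨ q)) ∧ q = min(0.852, 0.866) = 0.852
p ↔ q = 1 − |0.148 − 0.866| = 1 − 0.718 = 0.282
(p ↔ q) ∧ p = min(0.282, 0.148) = 0.148
q ∨ ((p ↔ q) ∧ p) = max(0.866, 0.148) = 0.866
p ↔ (q ∨ ((p ↔ q) ∧ p)) = 1 − |0.148 − 0.866| = 1 − 0.718 = 0.282
((~p ↔ ((p → q) ∨ q)) ∧ q) ∧ (p ↔ (q ∨ ((p ↔ q) ∧ p))) = min(0.852, 0.282) = 0.282

0.282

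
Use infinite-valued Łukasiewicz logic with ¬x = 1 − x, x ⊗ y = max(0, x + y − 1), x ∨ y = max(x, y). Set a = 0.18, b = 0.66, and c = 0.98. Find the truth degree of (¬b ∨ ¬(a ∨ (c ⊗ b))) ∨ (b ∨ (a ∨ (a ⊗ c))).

¬b = 1 − 0.66 = 0.34
c ⊗ b = max(0, 0.98 + 0.66 − 1) = max(0, 0.64) = 0.64
a ∨ (c ⊗ b) = max(0.18, 0.64) = 0.64
¬(a ∨ (c ⊗ b)) = 1 − 0.64 = 0.36
¬b ∨ ¬(a ∨ (c ⊗ b)) = max(0.34, 0.36) = 0.36
a ⊗ c = max(0, 0.18 + 0.98 − 1) = max(0, 0.16) = 0.16
a ∨ (a ⊗ c) = max(0.18, 0.16) = 0.18
b ∨ (a ∨ (a ⊗ c)) = max(0.66, 0.18) = 0.66
(¬b ∨ ¬(a ∨ (c ⊗ b))) ∨ (b ∨ (a ∨ (a ⊗ c))) = max(0.36, 0.66) = 0.66

0.66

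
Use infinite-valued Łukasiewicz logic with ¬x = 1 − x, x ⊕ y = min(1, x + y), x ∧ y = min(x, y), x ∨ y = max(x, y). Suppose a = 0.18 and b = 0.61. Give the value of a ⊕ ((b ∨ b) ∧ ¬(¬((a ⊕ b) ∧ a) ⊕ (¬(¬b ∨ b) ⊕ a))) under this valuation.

0.18

b ∨ b = max(0.61, 0.61) = 0.61
a ⊕ b = min(1, 0.18 + 0.61) = min(1, 0.79) = 0.79
(a ⊕ b) ∧ a = min(0.79, 0.18) = 0.18
¬((a ⊕ b) ∧ a) = 1 − 0.18 = 0.82
¬b = 1 − 0.61 = 0.39
¬b ∨ b = max(0.39, 0.61) = 0.61
¬(¬b ∨ b) = 1 − 0.61 = 0.39
¬(¬b ∨ b) ⊕ a = min(1, 0.39 + 0.18) = min(1, 0.57) = 0.57
¬((a ⊕ b) ∧ a) ⊕ (¬(¬b ∨ b) ⊕ a) = min(1, 0.82 + 0.57) = min(1, 1.39) = 1.00
¬(¬((a ⊕ b) ∧ a) ⊕ (¬(¬b ∨ b) ⊕ a)) = 1 − 1.00 = 0.00
(b ∨ b) ∧ ¬(¬((a ⊕ b) ∧ a) ⊕ (¬(¬b ∨ b) ⊕ a)) = min(0.61, 0.00) = 0.00
a ⊕ ((b ∨ b) ∧ ¬(¬((a ⊕ b) ∧ a) ⊕ (¬(¬b ∨ b) ⊕ a))) = min(1, 0.18 + 0.00) = min(1, 0.18) = 0.18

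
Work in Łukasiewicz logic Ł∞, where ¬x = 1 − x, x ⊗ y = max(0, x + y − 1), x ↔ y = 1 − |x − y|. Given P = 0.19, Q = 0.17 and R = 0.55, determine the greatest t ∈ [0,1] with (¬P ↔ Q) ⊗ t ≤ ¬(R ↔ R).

0.64

¬P = 1 − 0.19 = 0.81
¬P ↔ Q = 1 − |0.81 − 0.17| = 1 − 0.64 = 0.36
So the left factor is ¬P ↔ Q = 0.36.
R ↔ R = 1 − |0.55 − 0.55| = 1 − 0.00 = 1.00
¬(R ↔ R) = 1 − 1.00 = 0.00
So the right-hand bound is ¬(R ↔ R) = 0.00.
The residuum of the Łukasiewicz t-norm gives the supremum: min(1, 1 − 0.36 + 0.00).
1 − 0.36 + 0.00 = 0.64, so t = min(1, 0.64) = 0.64.
Check: 0.36 ⊗ 0.64 = max(0, 0.00) = 0.00 ≤ 0.00.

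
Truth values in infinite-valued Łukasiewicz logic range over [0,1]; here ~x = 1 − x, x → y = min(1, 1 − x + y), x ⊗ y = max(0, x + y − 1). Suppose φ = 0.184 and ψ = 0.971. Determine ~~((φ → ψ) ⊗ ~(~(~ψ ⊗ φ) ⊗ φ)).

φ → ψ = min(1, 1 − 0.184 + 0.971) = min(1, 1.787) = 1.000
~ψ = 1 − 0.971 = 0.029
~ψ ⊗ φ = max(0, 0.029 + 0.184 − 1) = max(0, -0.787) = 0.000
~(~ψ ⊗ φ) = 1 − 0.000 = 1.000
~(~ψ ⊗ φ) ⊗ φ = max(0, 1.000 + 0.184 − 1) = max(0, 0.184) = 0.184
~(~(~ψ ⊗ φ) ⊗ φ) = 1 − 0.184 = 0.816
(φ → ψ) ⊗ ~(~(~ψ ⊗ φ) ⊗ φ) = max(0, 1.000 + 0.816 − 1) = max(0, 0.816) = 0.816
~((φ → ψ) ⊗ ~(~(~ψ ⊗ φ) ⊗ φ)) = 1 − 0.816 = 0.184
~~((φ → ψ) ⊗ ~(~(~ψ ⊗ φ) ⊗ φ)) = 1 − 0.184 = 0.816

0.816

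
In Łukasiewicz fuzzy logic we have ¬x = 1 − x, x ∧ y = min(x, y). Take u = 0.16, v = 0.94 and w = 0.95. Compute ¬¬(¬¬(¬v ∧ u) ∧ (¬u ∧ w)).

0.06

¬v = 1 − 0.94 = 0.06
¬v ∧ u = min(0.06, 0.16) = 0.06
¬(¬v ∧ u) = 1 − 0.06 = 0.94
¬¬(¬v ∧ u) = 1 − 0.94 = 0.06
¬u = 1 − 0.16 = 0.84
¬u ∧ w = min(0.84, 0.95) = 0.84
¬¬(¬v ∧ u) ∧ (¬u ∧ w) = min(0.06, 0.84) = 0.06
¬(¬¬(¬v ∧ u) ∧ (¬u ∧ w)) = 1 − 0.06 = 0.94
¬¬(¬¬(¬v ∧ u) ∧ (¬u ∧ w)) = 1 − 0.94 = 0.06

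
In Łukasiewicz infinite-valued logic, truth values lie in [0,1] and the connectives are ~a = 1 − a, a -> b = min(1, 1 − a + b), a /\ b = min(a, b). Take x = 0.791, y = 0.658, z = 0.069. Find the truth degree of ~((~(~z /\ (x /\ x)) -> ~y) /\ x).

~z = 1 − 0.069 = 0.931
x /\ x = min(0.791, 0.791) = 0.791
~z /\ (x /\ x) = min(0.931, 0.791) = 0.791
~(~z /\ (x /\ x)) = 1 − 0.791 = 0.209
~y = 1 − 0.658 = 0.342
~(~z /\ (x /\ x)) -> ~y = min(1, 1 − 0.209 + 0.342) = min(1, 1.133) = 1.000
(~(~z /\ (x /\ x)) -> ~y) /\ x = min(1.000, 0.791) = 0.791
~((~(~z /\ (x /\ x)) -> ~y) /\ x) = 1 − 0.791 = 0.209

0.209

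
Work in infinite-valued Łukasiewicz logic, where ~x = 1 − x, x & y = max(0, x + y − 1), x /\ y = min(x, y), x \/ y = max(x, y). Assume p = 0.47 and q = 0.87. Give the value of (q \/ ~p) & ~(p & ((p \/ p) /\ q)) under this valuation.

~p = 1 − 0.47 = 0.53
q \/ ~p = max(0.87, 0.53) = 0.87
p \/ p = max(0.47, 0.47) = 0.47
(p \/ p) /\ q = min(0.47, 0.87) = 0.47
p & ((p \/ p) /\ q) = max(0, 0.47 + 0.47 − 1) = max(0, -0.06) = 0.00
~(p & ((p \/ p) /\ q)) = 1 − 0.00 = 1.00
(q \/ ~p) & ~(p & ((p \/ p) /\ q)) = max(0, 0.87 + 1.00 − 1) = max(0, 0.87) = 0.87

0.87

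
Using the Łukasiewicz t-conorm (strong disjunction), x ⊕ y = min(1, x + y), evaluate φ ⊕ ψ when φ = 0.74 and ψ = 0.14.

φ ⊕ ψ = min(1, 0.74 + 0.14) = min(1, 0.88) = 0.88
For comparison, the Gödel t-conorm max(x, y) would give 0.74.

0.88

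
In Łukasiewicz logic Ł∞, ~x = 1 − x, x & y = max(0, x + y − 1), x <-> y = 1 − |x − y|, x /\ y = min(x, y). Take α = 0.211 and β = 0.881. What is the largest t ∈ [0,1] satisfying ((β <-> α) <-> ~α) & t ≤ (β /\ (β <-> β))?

β <-> α = 1 − |0.881 − 0.211| = 1 − 0.670 = 0.330
~α = 1 − 0.211 = 0.789
(β <-> α) <-> ~α = 1 − |0.330 − 0.789| = 1 − 0.459 = 0.541
So the left factor is (β <-> α) <-> ~α = 0.541.
β <-> β = 1 − |0.881 − 0.881| = 1 − 0.000 = 1.000
β /\ (β <-> β) = min(0.881, 1.000) = 0.881
So the right-hand bound is β /\ (β <-> β) = 0.881.
The residuum of the Łukasiewicz t-norm gives the supremum: min(1, 1 − 0.541 + 0.881).
1 − 0.541 + 0.881 = 1.340, so t = min(1, 1.340) = 1.000.
Check: 0.541 & 1.000 = max(0, 0.541) = 0.541 ≤ 0.881.

1.000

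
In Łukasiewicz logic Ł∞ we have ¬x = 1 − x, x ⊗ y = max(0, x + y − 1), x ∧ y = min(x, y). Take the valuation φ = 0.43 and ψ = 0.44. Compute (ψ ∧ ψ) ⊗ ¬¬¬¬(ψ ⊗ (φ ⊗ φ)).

ψ ∧ ψ = min(0.44, 0.44) = 0.44
φ ⊗ φ = max(0, 0.43 + 0.43 − 1) = max(0, -0.14) = 0.00
ψ ⊗ (φ ⊗ φ) = max(0, 0.44 + 0.00 − 1) = max(0, -0.56) = 0.00
¬(ψ ⊗ (φ ⊗ φ)) = 1 − 0.00 = 1.00
¬¬(ψ ⊗ (φ ⊗ φ)) = 1 − 1.00 = 0.00
¬¬¬(ψ ⊗ (φ ⊗ φ)) = 1 − 0.00 = 1.00
¬¬¬¬(ψ ⊗ (φ ⊗ φ)) = 1 − 1.00 = 0.00
(ψ ∧ ψ) ⊗ ¬¬¬¬(ψ ⊗ (φ ⊗ φ)) = max(0, 0.44 + 0.00 − 1) = max(0, -0.56) = 0.00

0.00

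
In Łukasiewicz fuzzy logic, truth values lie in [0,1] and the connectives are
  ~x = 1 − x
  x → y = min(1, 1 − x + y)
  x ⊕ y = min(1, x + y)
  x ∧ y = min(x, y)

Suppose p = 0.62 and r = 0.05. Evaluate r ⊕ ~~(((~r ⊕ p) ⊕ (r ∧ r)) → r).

~r = 1 − 0.05 = 0.95
~r ⊕ p = min(1, 0.95 + 0.62) = min(1, 1.57) = 1.00
r ∧ r = min(0.05, 0.05) = 0.05
(~r ⊕ p) ⊕ (r ∧ r) = min(1, 1.00 + 0.05) = min(1, 1.05) = 1.00
((~r ⊕ p) ⊕ (r ∧ r)) → r = min(1, 1 − 1.00 + 0.05) = min(1, 0.05) = 0.05
~(((~r ⊕ p) ⊕ (r ∧ r)) → r) = 1 − 0.05 = 0.95
~~(((~r ⊕ p) ⊕ (r ∧ r)) → r) = 1 − 0.95 = 0.05
r ⊕ ~~(((~r ⊕ p) ⊕ (r ∧ r)) → r) = min(1, 0.05 + 0.05) = min(1, 0.10) = 0.10

0.10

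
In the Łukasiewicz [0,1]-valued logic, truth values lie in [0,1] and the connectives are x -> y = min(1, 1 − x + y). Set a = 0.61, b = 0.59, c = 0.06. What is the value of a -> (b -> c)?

b -> c = min(1, 1 − 0.59 + 0.06) = min(1, 0.47) = 0.47
a -> (b -> c) = min(1, 1 − 0.61 + 0.47) = min(1, 0.86) = 0.86

0.86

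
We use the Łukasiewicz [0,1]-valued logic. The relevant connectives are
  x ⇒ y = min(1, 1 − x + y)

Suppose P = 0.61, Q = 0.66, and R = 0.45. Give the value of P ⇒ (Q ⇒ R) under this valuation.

1.00

Q ⇒ R = min(1, 1 − 0.66 + 0.45) = min(1, 0.79) = 0.79
P ⇒ (Q ⇒ R) = min(1, 1 − 0.61 + 0.79) = min(1, 1.18) = 1.00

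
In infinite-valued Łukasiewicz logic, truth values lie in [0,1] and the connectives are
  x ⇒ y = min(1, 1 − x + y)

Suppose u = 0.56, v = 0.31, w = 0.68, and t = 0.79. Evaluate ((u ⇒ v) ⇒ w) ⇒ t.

0.86

u ⇒ v = min(1, 1 − 0.56 + 0.31) = min(1, 0.75) = 0.75
(u ⇒ v) ⇒ w = min(1, 1 − 0.75 + 0.68) = min(1, 0.93) = 0.93
((u ⇒ v) ⇒ w) ⇒ t = min(1, 1 − 0.93 + 0.79) = min(1, 0.86) = 0.86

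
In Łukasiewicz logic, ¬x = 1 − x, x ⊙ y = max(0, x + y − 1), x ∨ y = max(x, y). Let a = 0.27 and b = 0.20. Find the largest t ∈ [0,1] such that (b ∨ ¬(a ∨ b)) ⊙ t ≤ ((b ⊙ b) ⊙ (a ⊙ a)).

a ∨ b = max(0.27, 0.20) = 0.27
¬(a ∨ b) = 1 − 0.27 = 0.73
b ∨ ¬(a ∨ b) = max(0.20, 0.73) = 0.73
So the left factor is b ∨ ¬(a ∨ b) = 0.73.
b ⊙ b = max(0, 0.20 + 0.20 − 1) = max(0, -0.60) = 0.00
a ⊙ a = max(0, 0.27 + 0.27 − 1) = max(0, -0.46) = 0.00
(b ⊙ b) ⊙ (a ⊙ a) = max(0, 0.00 + 0.00 − 1) = max(0, -1.00) = 0.00
So the right-hand bound is (b ⊙ b) ⊙ (a ⊙ a) = 0.00.
The residuum of the Łukasiewicz t-norm gives the supremum: min(1, 1 − 0.73 + 0.00).
1 − 0.73 + 0.00 = 0.27, so t = min(1, 0.27) = 0.27.
Check: 0.73 ⊙ 0.27 = max(0, 0.00) = 0.00 ≤ 0.00.

0.27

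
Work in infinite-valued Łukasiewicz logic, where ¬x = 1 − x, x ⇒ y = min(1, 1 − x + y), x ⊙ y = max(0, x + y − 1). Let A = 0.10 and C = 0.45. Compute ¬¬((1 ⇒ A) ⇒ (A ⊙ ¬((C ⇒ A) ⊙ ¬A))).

0.90

1 ⇒ A = min(1, 1 − 1.00 + 0.10) = min(1, 0.10) = 0.10
C ⇒ A = min(1, 1 − 0.45 + 0.10) = min(1, 0.65) = 0.65
¬A = 1 − 0.10 = 0.90
(C ⇒ A) ⊙ ¬A = max(0, 0.65 + 0.90 − 1) = max(0, 0.55) = 0.55
¬((C ⇒ A) ⊙ ¬A) = 1 − 0.55 = 0.45
A ⊙ ¬((C ⇒ A) ⊙ ¬A) = max(0, 0.10 + 0.45 − 1) = max(0, -0.45) = 0.00
(1 ⇒ A) ⇒ (A ⊙ ¬((C ⇒ A) ⊙ ¬A)) = min(1, 1 − 0.10 + 0.00) = min(1, 0.90) = 0.90
¬((1 ⇒ A) ⇒ (A ⊙ ¬((C ⇒ A) ⊙ ¬A))) = 1 − 0.90 = 0.10
¬¬((1 ⇒ A) ⇒ (A ⊙ ¬((C ⇒ A) ⊙ ¬A))) = 1 − 0.10 = 0.90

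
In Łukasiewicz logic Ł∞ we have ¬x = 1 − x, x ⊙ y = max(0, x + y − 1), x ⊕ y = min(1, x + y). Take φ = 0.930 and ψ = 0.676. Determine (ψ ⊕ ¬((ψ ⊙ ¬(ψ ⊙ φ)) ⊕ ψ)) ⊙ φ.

ψ ⊙ φ = max(0, 0.676 + 0.930 − 1) = max(0, 0.606) = 0.606
¬(ψ ⊙ φ) = 1 − 0.606 = 0.394
ψ ⊙ ¬(ψ ⊙ φ) = max(0, 0.676 + 0.394 − 1) = max(0, 0.070) = 0.070
(ψ ⊙ ¬(ψ ⊙ φ)) ⊕ ψ = min(1, 0.070 + 0.676) = min(1, 0.746) = 0.746
¬((ψ ⊙ ¬(ψ ⊙ φ)) ⊕ ψ) = 1 − 0.746 = 0.254
ψ ⊕ ¬((ψ ⊙ ¬(ψ ⊙ φ)) ⊕ ψ) = min(1, 0.676 + 0.254) = min(1, 0.930) = 0.930
(ψ ⊕ ¬((ψ ⊙ ¬(ψ ⊙ φ)) ⊕ ψ)) ⊙ φ = max(0, 0.930 + 0.930 − 1) = max(0, 0.860) = 0.860

0.860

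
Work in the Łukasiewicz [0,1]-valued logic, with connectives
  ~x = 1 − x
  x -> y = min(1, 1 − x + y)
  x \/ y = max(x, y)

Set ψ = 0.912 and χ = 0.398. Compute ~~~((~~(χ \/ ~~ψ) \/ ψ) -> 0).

~ψ = 1 − 0.912 = 0.088
~~ψ = 1 − 0.088 = 0.912
χ \/ ~~ψ = max(0.398, 0.912) = 0.912
~(χ \/ ~~ψ) = 1 − 0.912 = 0.088
~~(χ \/ ~~ψ) = 1 − 0.088 = 0.912
~~(χ \/ ~~ψ) \/ ψ = max(0.912, 0.912) = 0.912
(~~(χ \/ ~~ψ) \/ ψ) -> 0 = min(1, 1 − 0.912 + 0.000) = min(1, 0.088) = 0.088
~((~~(χ \/ ~~ψ) \/ ψ) -> 0) = 1 − 0.088 = 0.912
~~((~~(χ \/ ~~ψ) \/ ψ) -> 0) = 1 − 0.912 = 0.088
~~~((~~(χ \/ ~~ψ) \/ ψ) -> 0) = 1 − 0.088 = 0.912

0.912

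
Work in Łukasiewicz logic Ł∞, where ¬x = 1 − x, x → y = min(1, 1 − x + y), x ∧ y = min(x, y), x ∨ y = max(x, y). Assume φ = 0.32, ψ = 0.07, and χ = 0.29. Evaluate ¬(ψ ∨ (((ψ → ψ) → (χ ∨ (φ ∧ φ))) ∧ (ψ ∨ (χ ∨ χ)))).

ψ → ψ = min(1, 1 − 0.07 + 0.07) = min(1, 1.00) = 1.00
φ ∧ φ = min(0.32, 0.32) = 0.32
χ ∨ (φ ∧ φ) = max(0.29, 0.32) = 0.32
(ψ → ψ) → (χ ∨ (φ ∧ φ)) = min(1, 1 − 1.00 + 0.32) = min(1, 0.32) = 0.32
χ ∨ χ = max(0.29, 0.29) = 0.29
ψ ∨ (χ ∨ χ) = max(0.07, 0.29) = 0.29
((ψ → ψ) → (χ ∨ (φ ∧ φ))) ∧ (ψ ∨ (χ ∨ χ)) = min(0.32, 0.29) = 0.29
ψ ∨ (((ψ → ψ) → (χ ∨ (φ ∧ φ))) ∧ (ψ ∨ (χ ∨ χ))) = max(0.07, 0.29) = 0.29
¬(ψ ∨ (((ψ → ψ) → (χ ∨ (φ ∧ φ))) ∧ (ψ ∨ (χ ∨ χ)))) = 1 − 0.29 = 0.71

0.71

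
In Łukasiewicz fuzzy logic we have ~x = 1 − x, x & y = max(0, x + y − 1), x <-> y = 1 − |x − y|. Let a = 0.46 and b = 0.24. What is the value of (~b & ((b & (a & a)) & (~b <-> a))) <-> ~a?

~b = 1 − 0.24 = 0.76
a & a = max(0, 0.46 + 0.46 − 1) = max(0, -0.08) = 0.00
b & (a & a) = max(0, 0.24 + 0.00 − 1) = max(0, -0.76) = 0.00
~b <-> a = 1 − |0.76 − 0.46| = 1 − 0.30 = 0.70
(b & (a & a)) & (~b <-> a) = max(0, 0.00 + 0.70 − 1) = max(0, -0.30) = 0.00
~b & ((b & (a & a)) & (~b <-> a)) = max(0, 0.76 + 0.00 − 1) = max(0, -0.24) = 0.00
~a = 1 − 0.46 = 0.54
(~b & ((b & (a & a)) & (~b <-> a))) <-> ~a = 1 − |0.00 − 0.54| = 1 − 0.54 = 0.46

0.46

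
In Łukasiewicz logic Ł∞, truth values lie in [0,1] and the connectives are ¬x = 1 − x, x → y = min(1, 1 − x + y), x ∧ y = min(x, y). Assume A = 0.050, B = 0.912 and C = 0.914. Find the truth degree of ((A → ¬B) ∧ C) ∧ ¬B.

0.088

¬B = 1 − 0.912 = 0.088
A → ¬B = min(1, 1 − 0.050 + 0.088) = min(1, 1.038) = 1.000
(A → ¬B) ∧ C = min(1.000, 0.914) = 0.914
((A → ¬B) ∧ C) ∧ ¬B = min(0.914, 0.088) = 0.088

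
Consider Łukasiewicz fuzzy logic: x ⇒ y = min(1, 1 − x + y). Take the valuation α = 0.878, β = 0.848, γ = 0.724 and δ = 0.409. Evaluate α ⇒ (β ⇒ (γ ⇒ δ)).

0.959

γ ⇒ δ = min(1, 1 − 0.724 + 0.409) = min(1, 0.685) = 0.685
β ⇒ (γ ⇒ δ) = min(1, 1 − 0.848 + 0.685) = min(1, 0.837) = 0.837
α ⇒ (β ⇒ (γ ⇒ δ)) = min(1, 1 − 0.878 + 0.837) = min(1, 0.959) = 0.959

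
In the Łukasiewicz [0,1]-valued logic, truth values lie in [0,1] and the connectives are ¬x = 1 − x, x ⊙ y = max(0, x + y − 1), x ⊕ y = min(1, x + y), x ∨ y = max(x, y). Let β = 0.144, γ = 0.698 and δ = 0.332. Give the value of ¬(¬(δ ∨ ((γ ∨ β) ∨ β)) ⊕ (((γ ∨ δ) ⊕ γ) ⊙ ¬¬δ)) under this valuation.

γ ∨ β = max(0.698, 0.144) = 0.698
(γ ∨ β) ∨ β = max(0.698, 0.144) = 0.698
δ ∨ ((γ ∨ β) ∨ β) = max(0.332, 0.698) = 0.698
¬(δ ∨ ((γ ∨ β) ∨ β)) = 1 − 0.698 = 0.302
γ ∨ δ = max(0.698, 0.332) = 0.698
(γ ∨ δ) ⊕ γ = min(1, 0.698 + 0.698) = min(1, 1.396) = 1.000
¬δ = 1 − 0.332 = 0.668
¬¬δ = 1 − 0.668 = 0.332
((γ ∨ δ) ⊕ γ) ⊙ ¬¬δ = max(0, 1.000 + 0.332 − 1) = max(0, 0.332) = 0.332
¬(δ ∨ ((γ ∨ β) ∨ β)) ⊕ (((γ ∨ δ) ⊕ γ) ⊙ ¬¬δ) = min(1, 0.302 + 0.332) = min(1, 0.634) = 0.634
¬(¬(δ ∨ ((γ ∨ β) ∨ β)) ⊕ (((γ ∨ δ) ⊕ γ) ⊙ ¬¬δ)) = 1 − 0.634 = 0.366

0.366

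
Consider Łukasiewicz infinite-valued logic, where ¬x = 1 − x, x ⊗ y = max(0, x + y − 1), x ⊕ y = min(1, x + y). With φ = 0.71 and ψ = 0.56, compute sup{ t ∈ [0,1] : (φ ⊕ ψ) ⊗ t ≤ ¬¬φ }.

0.71

φ ⊕ ψ = min(1, 0.71 + 0.56) = min(1, 1.27) = 1.00
So the left factor is φ ⊕ ψ = 1.00.
¬φ = 1 − 0.71 = 0.29
¬¬φ = 1 − 0.29 = 0.71
So the right-hand bound is ¬¬φ = 0.71.
The residuum of the Łukasiewicz t-norm gives the supremum: min(1, 1 − 1.00 + 0.71).
1 − 1.00 + 0.71 = 0.71, so t = min(1, 0.71) = 0.71.
Check: 1.00 ⊗ 0.71 = max(0, 0.71) = 0.71 ≤ 0.71.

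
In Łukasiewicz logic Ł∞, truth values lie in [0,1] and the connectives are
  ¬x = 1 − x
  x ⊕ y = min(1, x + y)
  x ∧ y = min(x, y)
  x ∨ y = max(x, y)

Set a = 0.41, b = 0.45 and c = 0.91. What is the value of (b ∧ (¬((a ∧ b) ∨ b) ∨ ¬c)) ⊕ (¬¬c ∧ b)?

0.90

a ∧ b = min(0.41, 0.45) = 0.41
(a ∧ b) ∨ b = max(0.41, 0.45) = 0.45
¬((a ∧ b) ∨ b) = 1 − 0.45 = 0.55
¬c = 1 − 0.91 = 0.09
¬((a ∧ b) ∨ b) ∨ ¬c = max(0.55, 0.09) = 0.55
b ∧ (¬((a ∧ b) ∨ b) ∨ ¬c) = min(0.45, 0.55) = 0.45
¬¬c = 1 − 0.09 = 0.91
¬¬c ∧ b = min(0.91, 0.45) = 0.45
(b ∧ (¬((a ∧ b) ∨ b) ∨ ¬c)) ⊕ (¬¬c ∧ b) = min(1, 0.45 + 0.45) = min(1, 0.90) = 0.90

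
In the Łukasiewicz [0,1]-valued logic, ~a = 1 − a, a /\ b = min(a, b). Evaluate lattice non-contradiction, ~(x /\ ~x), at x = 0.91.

0.91

~x = 1 − 0.91 = 0.09
x /\ ~x = min(0.91, 0.09) = 0.09
~(x /\ ~x) = 1 − 0.09 = 0.91
(The value 0.91 < 1 shows this instance is not satisfied; not a Ł∞-tautology — its value is 1 − min(a, 1−a).)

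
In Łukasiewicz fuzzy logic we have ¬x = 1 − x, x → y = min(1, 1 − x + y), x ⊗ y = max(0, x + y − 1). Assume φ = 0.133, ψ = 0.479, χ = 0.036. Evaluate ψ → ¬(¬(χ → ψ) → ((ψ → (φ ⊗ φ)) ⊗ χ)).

χ → ψ = min(1, 1 − 0.036 + 0.479) = min(1, 1.443) = 1.000
¬(χ → ψ) = 1 − 1.000 = 0.000
φ ⊗ φ = max(0, 0.133 + 0.133 − 1) = max(0, -0.734) = 0.000
ψ → (φ ⊗ φ) = min(1, 1 − 0.479 + 0.000) = min(1, 0.521) = 0.521
(ψ → (φ ⊗ φ)) ⊗ χ = max(0, 0.521 + 0.036 − 1) = max(0, -0.443) = 0.000
¬(χ → ψ) → ((ψ → (φ ⊗ φ)) ⊗ χ) = min(1, 1 − 0.000 + 0.000) = min(1, 1.000) = 1.000
¬(¬(χ → ψ) → ((ψ → (φ ⊗ φ)) ⊗ χ)) = 1 − 1.000 = 0.000
ψ → ¬(¬(χ → ψ) → ((ψ → (φ ⊗ φ)) ⊗ χ)) = min(1, 1 − 0.479 + 0.000) = min(1, 0.521) = 0.521

0.521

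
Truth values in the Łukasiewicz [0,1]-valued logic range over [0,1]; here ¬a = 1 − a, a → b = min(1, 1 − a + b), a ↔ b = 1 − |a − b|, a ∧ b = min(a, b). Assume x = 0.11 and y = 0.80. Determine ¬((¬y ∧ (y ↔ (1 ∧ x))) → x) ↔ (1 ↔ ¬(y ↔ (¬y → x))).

0.98

¬y = 1 − 0.80 = 0.20
1 ∧ x = min(1.00, 0.11) = 0.11
y ↔ (1 ∧ x) = 1 − |0.80 − 0.11| = 1 − 0.69 = 0.31
¬y ∧ (y ↔ (1 ∧ x)) = min(0.20, 0.31) = 0.20
(¬y ∧ (y ↔ (1 ∧ x))) → x = min(1, 1 − 0.20 + 0.11) = min(1, 0.91) = 0.91
¬((¬y ∧ (y ↔ (1 ∧ x))) → x) = 1 − 0.91 = 0.09
¬y → x = min(1, 1 − 0.20 + 0.11) = min(1, 0.91) = 0.91
y ↔ (¬y → x) = 1 − |0.80 − 0.91| = 1 − 0.11 = 0.89
¬(y ↔ (¬y → x)) = 1 − 0.89 = 0.11
1 ↔ ¬(y ↔ (¬y → x)) = 1 − |1.00 − 0.11| = 1 − 0.89 = 0.11
¬((¬y ∧ (y ↔ (1 ∧ x))) → x) ↔ (1 ↔ ¬(y ↔ (¬y → x))) = 1 − |0.09 − 0.11| = 1 − 0.02 = 0.98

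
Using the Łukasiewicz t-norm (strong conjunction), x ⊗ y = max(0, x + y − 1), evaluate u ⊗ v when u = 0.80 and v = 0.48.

0.28

u ⊗ v = max(0, 0.80 + 0.48 − 1) = max(0, 0.28) = 0.28
For comparison, the Gödel (minimum) t-norm min(x, y) would give 0.48.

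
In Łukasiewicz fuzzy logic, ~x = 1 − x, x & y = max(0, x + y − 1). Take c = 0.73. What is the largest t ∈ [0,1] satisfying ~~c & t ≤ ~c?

0.54

~c = 1 − 0.73 = 0.27
~~c = 1 − 0.27 = 0.73
So the left factor is ~~c = 0.73.
So the right-hand bound is ~c = 0.27.
The residuum of the Łukasiewicz t-norm gives the supremum: min(1, 1 − 0.73 + 0.27).
1 − 0.73 + 0.27 = 0.54, so t = min(1, 0.54) = 0.54.
Check: 0.73 & 0.54 = max(0, 0.27) = 0.27 ≤ 0.27.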